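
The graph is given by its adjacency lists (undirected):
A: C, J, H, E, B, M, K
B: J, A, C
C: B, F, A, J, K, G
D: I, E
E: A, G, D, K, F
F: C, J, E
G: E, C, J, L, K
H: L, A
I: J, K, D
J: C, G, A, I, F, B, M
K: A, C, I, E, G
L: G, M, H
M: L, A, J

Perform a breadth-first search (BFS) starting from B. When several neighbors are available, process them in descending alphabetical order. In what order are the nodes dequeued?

Visit B; enqueue J, C, A → queue [J, C, A]
Visit J; enqueue M, I, G, F → queue [C, A, M, I, G, F]
Visit C; enqueue K → queue [A, M, I, G, F, K]
Visit A; enqueue H, E → queue [M, I, G, F, K, H, E]
Visit M; enqueue L → queue [I, G, F, K, H, E, L]
Visit I; enqueue D → queue [G, F, K, H, E, L, D]
Visit G → queue [F, K, H, E, L, D]
Visit F → queue [K, H, E, L, D]
Visit K → queue [H, E, L, D]
Visit H → queue [E, L, D]
Visit E → queue [L, D]
Visit L → queue [D]
Visit D → queue []

B -> J -> C -> A -> M -> I -> G -> F -> K -> H -> E -> L -> D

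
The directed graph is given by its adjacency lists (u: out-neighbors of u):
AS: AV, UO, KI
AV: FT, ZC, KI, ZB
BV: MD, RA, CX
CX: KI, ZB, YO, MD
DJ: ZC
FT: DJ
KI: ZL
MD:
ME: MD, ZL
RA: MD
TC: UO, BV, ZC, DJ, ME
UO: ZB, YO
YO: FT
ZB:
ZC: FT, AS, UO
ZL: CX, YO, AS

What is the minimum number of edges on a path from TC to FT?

2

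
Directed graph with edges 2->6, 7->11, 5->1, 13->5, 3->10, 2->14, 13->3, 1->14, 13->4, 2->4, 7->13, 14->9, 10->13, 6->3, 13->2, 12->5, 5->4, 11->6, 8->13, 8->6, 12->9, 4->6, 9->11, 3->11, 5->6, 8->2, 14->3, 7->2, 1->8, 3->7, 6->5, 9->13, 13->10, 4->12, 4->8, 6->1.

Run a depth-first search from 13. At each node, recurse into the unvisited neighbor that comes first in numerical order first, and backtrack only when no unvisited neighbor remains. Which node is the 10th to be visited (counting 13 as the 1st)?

Visit 13
13 → 2
2 → 4
4 → 6
6 → 1
1 → 8
1 → 14
14 → 3
3 → 7
7 → 11
3 → 10
14 → 9
6 → 5
4 → 12

Visit order: 13, 2, 4, 6, 1, 8, 14, 3, 7, 11, 10, 9, 5, 12

11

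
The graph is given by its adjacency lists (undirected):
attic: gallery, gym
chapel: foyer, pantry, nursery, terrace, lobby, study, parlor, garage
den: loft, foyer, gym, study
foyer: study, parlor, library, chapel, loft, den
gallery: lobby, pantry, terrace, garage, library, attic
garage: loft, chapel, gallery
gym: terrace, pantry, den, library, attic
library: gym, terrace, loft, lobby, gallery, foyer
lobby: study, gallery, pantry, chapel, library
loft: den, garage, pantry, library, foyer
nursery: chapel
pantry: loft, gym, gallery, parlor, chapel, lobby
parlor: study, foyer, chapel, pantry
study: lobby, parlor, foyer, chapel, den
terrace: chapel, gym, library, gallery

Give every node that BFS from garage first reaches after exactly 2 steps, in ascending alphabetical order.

Level 0: garage
Level 1: chapel, gallery, loft
Level 2: attic, den, foyer, library, lobby, nursery, pantry, parlor, study, terrace
Level 3: gym

attic, den, foyer, library, lobby, nursery, pantry, parlor, study, terrace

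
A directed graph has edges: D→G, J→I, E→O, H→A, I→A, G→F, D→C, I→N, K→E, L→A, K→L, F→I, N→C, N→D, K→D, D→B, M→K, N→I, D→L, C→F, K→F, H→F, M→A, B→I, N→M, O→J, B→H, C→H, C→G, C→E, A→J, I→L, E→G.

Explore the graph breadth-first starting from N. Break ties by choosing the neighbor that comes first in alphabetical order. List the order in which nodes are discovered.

N -> C -> D -> I -> M -> E -> F -> G -> H -> B -> L -> A -> K -> O -> J

Visit N; enqueue C, D, I, M → queue [C, D, I, M]
Visit C; enqueue E, F, G, H → queue [D, I, M, E, F, G, H]
Visit D; enqueue B, L → queue [I, M, E, F, G, H, B, L]
Visit I; enqueue A → queue [M, E, F, G, H, B, L, A]
Visit M; enqueue K → queue [E, F, G, H, B, L, A, K]
Visit E; enqueue O → queue [F, G, H, B, L, A, K, O]
Visit F → queue [G, H, B, L, A, K, O]
Visit G → queue [H, B, L, A, K, O]
Visit H → queue [B, L, A, K, O]
Visit B → queue [L, A, K, O]
Visit L → queue [A, K, O]
Visit A; enqueue J → queue [K, O, J]
Visit K → queue [O, J]
Visit O → queue [J]
Visit J → queue []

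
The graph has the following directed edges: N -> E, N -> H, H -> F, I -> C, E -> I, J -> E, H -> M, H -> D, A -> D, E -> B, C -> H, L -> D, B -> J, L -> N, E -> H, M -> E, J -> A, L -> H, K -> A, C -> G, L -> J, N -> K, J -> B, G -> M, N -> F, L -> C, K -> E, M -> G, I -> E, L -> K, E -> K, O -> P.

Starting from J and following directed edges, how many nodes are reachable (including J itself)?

BFS from J visits: J, A, B, E, D, H, I, K, F, M, C, G
Reachable nodes: 12 of 16 total.

12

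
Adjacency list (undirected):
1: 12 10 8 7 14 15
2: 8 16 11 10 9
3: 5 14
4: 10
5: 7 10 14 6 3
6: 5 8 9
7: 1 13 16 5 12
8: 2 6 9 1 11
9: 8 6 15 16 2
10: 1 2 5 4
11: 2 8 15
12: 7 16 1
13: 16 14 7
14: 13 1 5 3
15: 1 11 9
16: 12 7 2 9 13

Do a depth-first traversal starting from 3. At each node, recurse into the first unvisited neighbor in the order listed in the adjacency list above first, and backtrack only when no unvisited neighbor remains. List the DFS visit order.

3 -> 5 -> 7 -> 1 -> 12 -> 16 -> 2 -> 8 -> 6 -> 9 -> 15 -> 11 -> 10 -> 4 -> 13 -> 14

Visit 3
3 → 5
5 → 7
7 → 1
1 → 12
12 → 16
16 → 2
2 → 8
8 → 6
6 → 9
9 → 15
15 → 11
2 → 10
10 → 4
16 → 13
13 → 14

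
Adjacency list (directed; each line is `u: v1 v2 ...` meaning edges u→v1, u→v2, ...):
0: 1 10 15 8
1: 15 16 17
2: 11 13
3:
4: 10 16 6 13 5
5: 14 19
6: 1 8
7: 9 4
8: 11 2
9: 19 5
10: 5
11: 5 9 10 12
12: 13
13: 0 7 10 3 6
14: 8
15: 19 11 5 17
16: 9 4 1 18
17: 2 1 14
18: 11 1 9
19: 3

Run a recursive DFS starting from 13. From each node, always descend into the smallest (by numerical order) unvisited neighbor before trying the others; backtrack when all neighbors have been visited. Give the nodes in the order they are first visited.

13 -> 0 -> 1 -> 15 -> 5 -> 14 -> 8 -> 2 -> 11 -> 9 -> 19 -> 3 -> 10 -> 12 -> 17 -> 16 -> 4 -> 6 -> 18 -> 7

Visit 13
13 → 0
0 → 1
1 → 15
15 → 5
5 → 14
14 → 8
8 → 2
2 → 11
11 → 9
9 → 19
19 → 3
11 → 10
11 → 12
15 → 17
1 → 16
16 → 4
4 → 6
16 → 18
13 → 7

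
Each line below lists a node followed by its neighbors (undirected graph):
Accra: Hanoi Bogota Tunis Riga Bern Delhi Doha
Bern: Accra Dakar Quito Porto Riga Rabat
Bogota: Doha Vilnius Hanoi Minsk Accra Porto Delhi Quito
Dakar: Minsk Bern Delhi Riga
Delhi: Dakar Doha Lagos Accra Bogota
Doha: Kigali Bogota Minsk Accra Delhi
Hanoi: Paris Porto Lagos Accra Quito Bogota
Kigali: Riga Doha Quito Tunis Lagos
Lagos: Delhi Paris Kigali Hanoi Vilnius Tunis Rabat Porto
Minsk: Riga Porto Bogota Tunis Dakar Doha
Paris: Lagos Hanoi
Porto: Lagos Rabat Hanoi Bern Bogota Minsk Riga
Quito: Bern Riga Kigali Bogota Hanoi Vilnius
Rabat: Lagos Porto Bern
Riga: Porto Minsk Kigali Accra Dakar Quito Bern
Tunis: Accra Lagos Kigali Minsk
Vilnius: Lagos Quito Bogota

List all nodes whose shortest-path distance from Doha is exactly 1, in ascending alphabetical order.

Level 0: Doha
Level 1: Accra, Bogota, Delhi, Kigali, Minsk
Level 2: Bern, Dakar, Hanoi, Lagos, Porto, Quito, Riga, Tunis, Vilnius
Level 3: Paris, Rabat

Accra, Bogota, Delhi, Kigali, Minsk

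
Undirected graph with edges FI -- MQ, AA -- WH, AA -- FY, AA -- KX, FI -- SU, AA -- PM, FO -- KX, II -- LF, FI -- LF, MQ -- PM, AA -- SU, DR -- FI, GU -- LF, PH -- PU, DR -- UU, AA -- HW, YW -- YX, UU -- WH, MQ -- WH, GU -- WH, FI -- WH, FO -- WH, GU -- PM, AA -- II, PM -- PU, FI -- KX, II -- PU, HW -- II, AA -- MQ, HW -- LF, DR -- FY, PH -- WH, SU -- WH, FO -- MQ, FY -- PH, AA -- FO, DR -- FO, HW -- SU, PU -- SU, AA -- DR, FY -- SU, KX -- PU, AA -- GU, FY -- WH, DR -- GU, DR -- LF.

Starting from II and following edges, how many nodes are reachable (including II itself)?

BFS from II visits: II, PU, LF, HW, AA, SU, PM, PH, KX, GU, FI, DR, WH, MQ, FY, FO, UU
Reachable nodes: 17 of 19 total.

17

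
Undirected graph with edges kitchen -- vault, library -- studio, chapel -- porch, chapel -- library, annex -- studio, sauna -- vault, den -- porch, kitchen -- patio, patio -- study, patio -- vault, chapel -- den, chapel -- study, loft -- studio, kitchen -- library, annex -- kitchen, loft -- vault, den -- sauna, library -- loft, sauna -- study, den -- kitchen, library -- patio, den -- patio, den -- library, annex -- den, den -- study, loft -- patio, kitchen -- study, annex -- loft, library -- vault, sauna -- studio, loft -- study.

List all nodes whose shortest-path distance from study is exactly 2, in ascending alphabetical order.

annex, library, porch, studio, vault

Level 0: study
Level 1: chapel, den, kitchen, loft, patio, sauna
Level 2: annex, library, porch, studio, vault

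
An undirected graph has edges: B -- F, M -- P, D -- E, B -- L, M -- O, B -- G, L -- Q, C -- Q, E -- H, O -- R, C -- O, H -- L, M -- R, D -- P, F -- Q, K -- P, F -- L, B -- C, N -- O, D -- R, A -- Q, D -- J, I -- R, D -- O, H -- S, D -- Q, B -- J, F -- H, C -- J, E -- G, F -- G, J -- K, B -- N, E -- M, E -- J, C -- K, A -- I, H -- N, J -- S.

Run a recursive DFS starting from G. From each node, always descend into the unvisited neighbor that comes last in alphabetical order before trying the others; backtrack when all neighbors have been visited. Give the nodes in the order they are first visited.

G, F, Q, L, H, S, J, K, P, M, R, O, N, B, C, D, E, I, A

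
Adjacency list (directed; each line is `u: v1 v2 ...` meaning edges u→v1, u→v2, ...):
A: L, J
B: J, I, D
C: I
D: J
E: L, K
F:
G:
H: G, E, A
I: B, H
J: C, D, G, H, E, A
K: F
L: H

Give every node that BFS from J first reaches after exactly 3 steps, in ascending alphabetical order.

Level 0: J
Level 1: A, C, D, E, G, H
Level 2: I, K, L
Level 3: B, F

B, F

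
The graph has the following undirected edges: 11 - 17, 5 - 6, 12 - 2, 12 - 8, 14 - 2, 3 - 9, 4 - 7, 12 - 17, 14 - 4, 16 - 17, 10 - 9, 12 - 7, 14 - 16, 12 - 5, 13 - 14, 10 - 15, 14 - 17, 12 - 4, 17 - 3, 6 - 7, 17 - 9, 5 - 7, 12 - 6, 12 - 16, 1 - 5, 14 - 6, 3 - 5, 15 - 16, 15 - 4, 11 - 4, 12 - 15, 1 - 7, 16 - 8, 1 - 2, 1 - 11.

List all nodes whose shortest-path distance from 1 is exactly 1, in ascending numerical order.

Level 0: 1
Level 1: 2, 5, 7, 11
Level 2: 3, 4, 6, 12, 14, 17
Level 3: 8, 9, 13, 15, 16
Level 4: 10

2, 5, 7, 11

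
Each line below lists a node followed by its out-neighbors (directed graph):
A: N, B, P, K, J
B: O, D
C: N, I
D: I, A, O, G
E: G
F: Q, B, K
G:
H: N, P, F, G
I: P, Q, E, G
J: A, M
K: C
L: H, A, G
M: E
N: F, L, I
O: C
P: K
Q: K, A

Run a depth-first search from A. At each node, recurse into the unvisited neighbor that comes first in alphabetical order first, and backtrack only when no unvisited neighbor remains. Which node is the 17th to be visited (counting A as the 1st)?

Visit A
A → B
B → D
D → G
D → I
I → E
I → P
P → K
K → C
C → N
N → F
F → Q
N → L
L → H
D → O
A → J
J → M

Visit order: A, B, D, G, I, E, P, K, C, N, F, Q, L, H, O, J, M

M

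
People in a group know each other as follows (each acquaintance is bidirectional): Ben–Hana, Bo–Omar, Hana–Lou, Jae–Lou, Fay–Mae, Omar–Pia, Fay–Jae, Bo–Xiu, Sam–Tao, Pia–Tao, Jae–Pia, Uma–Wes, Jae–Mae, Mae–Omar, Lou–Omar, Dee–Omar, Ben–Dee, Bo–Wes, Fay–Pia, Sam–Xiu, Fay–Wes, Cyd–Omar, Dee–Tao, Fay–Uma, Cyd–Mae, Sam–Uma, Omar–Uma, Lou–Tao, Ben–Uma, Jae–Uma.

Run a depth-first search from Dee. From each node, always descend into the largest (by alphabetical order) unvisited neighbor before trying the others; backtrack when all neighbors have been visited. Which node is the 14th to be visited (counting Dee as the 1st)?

Visit Dee
Dee → Tao
Tao → Sam
Sam → Xiu
Xiu → Bo
Bo → Wes
Wes → Uma
Uma → Omar
Omar → Pia
Pia → Jae
Jae → Mae
Mae → Fay
Mae → Cyd
Jae → Lou
Lou → Hana
Hana → Ben

Visit order: Dee, Tao, Sam, Xiu, Bo, Wes, Uma, Omar, Pia, Jae, Mae, Fay, Cyd, Lou, Hana, Ben

Lou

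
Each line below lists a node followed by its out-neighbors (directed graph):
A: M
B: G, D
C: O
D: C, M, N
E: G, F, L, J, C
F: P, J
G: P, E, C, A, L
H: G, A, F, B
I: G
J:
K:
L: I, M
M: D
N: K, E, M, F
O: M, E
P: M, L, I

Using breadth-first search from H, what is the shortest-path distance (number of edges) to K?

4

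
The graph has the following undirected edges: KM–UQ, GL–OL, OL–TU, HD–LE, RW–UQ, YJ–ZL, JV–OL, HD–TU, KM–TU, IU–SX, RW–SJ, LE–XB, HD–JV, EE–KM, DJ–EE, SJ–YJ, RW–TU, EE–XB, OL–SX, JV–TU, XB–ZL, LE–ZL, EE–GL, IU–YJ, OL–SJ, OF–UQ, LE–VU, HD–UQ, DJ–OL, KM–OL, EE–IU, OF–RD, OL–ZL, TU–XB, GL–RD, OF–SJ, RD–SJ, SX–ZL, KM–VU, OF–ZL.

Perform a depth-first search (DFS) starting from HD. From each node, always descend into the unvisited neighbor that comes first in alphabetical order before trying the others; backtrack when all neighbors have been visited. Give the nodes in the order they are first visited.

Visit HD
HD → JV
JV → OL
OL → DJ
DJ → EE
EE → GL
GL → RD
RD → OF
OF → SJ
SJ → RW
RW → TU
TU → KM
KM → UQ
KM → VU
VU → LE
LE → XB
XB → ZL
ZL → SX
SX → IU
IU → YJ

HD, JV, OL, DJ, EE, GL, RD, OF, SJ, RW, TU, KM, UQ, VU, LE, XB, ZL, SX, IU, YJ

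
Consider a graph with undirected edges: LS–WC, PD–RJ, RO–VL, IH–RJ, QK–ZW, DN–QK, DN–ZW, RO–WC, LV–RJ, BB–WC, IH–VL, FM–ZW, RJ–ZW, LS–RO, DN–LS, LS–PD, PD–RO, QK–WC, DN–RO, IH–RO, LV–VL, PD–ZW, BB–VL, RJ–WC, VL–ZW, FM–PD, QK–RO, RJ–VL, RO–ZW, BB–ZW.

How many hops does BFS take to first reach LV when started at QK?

3

Level 0: QK
Level 1: DN, RO, WC, ZW
Level 2: BB, FM, IH, LS, PD, RJ, VL
Level 3: LV
LV first appears at level 3.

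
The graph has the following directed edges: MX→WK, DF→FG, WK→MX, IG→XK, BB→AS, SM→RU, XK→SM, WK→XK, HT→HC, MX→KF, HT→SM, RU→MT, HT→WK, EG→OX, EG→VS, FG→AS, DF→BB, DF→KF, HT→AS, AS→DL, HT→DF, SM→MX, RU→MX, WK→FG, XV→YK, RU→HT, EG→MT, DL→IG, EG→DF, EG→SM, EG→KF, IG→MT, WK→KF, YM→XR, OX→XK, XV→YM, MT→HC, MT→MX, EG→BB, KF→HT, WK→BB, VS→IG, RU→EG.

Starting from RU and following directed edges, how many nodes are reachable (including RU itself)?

18

BFS from RU visits: RU, EG, HT, MT, MX, BB, DF, KF, OX, SM, VS, AS, HC, WK, FG, XK, IG, DL
Reachable nodes: 18 of 22 total.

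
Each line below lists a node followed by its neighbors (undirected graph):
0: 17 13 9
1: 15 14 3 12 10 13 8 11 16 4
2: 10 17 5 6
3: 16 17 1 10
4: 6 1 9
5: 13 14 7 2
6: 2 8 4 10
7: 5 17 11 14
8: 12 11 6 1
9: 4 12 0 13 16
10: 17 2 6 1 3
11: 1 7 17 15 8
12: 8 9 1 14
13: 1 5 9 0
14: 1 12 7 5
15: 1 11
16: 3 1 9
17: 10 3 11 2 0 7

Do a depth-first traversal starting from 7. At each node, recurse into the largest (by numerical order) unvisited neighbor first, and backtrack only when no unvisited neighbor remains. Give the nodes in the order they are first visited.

7, 17, 11, 15, 1, 16, 9, 13, 5, 14, 12, 8, 6, 10, 3, 2, 4, 0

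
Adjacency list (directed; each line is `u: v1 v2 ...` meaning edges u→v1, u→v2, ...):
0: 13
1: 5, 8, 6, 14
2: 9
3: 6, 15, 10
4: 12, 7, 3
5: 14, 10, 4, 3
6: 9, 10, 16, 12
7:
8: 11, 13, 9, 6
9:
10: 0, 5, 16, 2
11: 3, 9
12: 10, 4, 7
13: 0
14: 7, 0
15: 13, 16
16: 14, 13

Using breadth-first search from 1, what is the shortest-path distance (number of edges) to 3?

2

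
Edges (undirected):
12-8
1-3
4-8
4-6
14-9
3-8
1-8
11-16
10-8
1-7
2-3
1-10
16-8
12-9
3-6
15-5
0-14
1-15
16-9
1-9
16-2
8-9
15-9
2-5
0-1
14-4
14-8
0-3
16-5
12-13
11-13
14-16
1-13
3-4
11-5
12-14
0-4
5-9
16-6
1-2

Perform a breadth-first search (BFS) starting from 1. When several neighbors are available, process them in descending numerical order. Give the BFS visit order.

1, 15, 13, 10, 9, 8, 7, 3, 2, 0, 5, 12, 11, 16, 14, 4, 6

Visit 1; enqueue 15, 13, 10, 9, 8, 7, 3, 2, 0 → queue [15, 13, 10, 9, 8, 7, 3, 2, 0]
Visit 15; enqueue 5 → queue [13, 10, 9, 8, 7, 3, 2, 0, 5]
Visit 13; enqueue 12, 11 → queue [10, 9, 8, 7, 3, 2, 0, 5, 12, 11]
Visit 10 → queue [9, 8, 7, 3, 2, 0, 5, 12, 11]
Visit 9; enqueue 16, 14 → queue [8, 7, 3, 2, 0, 5, 12, 11, 16, 14]
Visit 8; enqueue 4 → queue [7, 3, 2, 0, 5, 12, 11, 16, 14, 4]
Visit 7 → queue [3, 2, 0, 5, 12, 11, 16, 14, 4]
Visit 3; enqueue 6 → queue [2, 0, 5, 12, 11, 16, 14, 4, 6]
Visit 2 → queue [0, 5, 12, 11, 16, 14, 4, 6]
Visit 0 → queue [5, 12, 11, 16, 14, 4, 6]
Visit 5 → queue [12, 11, 16, 14, 4, 6]
Visit 12 → queue [11, 16, 14, 4, 6]
Visit 11 → queue [16, 14, 4, 6]
Visit 16 → queue [14, 4, 6]
Visit 14 → queue [4, 6]
Visit 4 → queue [6]
Visit 6 → queue []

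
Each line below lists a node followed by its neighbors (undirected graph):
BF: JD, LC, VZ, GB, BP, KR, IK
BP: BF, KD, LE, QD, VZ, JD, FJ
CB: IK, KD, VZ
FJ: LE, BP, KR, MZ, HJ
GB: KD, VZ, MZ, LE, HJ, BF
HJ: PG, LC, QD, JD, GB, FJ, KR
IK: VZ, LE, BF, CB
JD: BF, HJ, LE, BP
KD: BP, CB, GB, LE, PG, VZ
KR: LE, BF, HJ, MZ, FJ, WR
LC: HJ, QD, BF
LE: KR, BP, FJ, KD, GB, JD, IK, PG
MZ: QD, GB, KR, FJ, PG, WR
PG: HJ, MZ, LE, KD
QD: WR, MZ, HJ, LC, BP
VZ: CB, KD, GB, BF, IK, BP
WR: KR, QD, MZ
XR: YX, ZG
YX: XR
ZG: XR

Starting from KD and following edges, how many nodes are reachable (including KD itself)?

BFS from KD visits: KD, BP, CB, GB, LE, PG, VZ, BF, FJ, JD, QD, IK, HJ, MZ, KR, LC, WR
Reachable nodes: 17 of 20 total.

17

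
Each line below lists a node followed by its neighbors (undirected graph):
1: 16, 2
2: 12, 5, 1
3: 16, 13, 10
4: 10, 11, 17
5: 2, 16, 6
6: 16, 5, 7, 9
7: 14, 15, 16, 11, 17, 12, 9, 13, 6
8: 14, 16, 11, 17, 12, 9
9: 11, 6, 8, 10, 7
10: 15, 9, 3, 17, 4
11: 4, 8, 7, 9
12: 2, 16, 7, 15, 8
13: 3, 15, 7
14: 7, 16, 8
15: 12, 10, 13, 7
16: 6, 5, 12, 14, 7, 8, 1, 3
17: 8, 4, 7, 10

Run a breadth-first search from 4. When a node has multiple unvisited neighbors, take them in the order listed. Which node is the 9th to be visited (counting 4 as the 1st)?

7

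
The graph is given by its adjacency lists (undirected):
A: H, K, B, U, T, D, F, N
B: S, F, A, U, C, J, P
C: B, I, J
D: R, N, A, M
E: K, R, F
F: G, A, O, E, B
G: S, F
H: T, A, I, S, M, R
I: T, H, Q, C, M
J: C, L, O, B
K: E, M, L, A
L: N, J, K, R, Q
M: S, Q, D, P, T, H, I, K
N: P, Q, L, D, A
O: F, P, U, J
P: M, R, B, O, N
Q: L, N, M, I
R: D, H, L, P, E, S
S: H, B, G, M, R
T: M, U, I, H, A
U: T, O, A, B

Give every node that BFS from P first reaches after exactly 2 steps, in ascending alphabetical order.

Level 0: P
Level 1: B, M, N, O, R
Level 2: A, C, D, E, F, H, I, J, K, L, Q, S, T, U
Level 3: G

A, C, D, E, F, H, I, J, K, L, Q, S, T, U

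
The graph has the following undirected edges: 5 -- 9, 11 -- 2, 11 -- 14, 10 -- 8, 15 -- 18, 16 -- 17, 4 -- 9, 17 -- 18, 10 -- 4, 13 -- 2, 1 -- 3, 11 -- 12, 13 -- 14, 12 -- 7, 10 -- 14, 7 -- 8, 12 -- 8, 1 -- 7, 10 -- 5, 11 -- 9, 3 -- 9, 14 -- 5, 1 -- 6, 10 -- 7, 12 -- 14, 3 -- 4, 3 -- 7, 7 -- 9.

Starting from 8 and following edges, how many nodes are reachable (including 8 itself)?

14

BFS from 8 visits: 8, 7, 10, 12, 1, 3, 9, 4, 5, 14, 11, 6, 13, 2
Reachable nodes: 14 of 18 total.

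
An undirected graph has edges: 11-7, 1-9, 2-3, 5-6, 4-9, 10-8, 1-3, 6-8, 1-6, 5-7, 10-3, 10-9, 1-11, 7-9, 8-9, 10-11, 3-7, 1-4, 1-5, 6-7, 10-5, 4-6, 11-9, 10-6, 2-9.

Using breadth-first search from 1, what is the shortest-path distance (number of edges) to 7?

Level 0: 1
Level 1: 3, 4, 5, 6, 9, 11
Level 2: 2, 7, 8, 10
7 first appears at level 2.

2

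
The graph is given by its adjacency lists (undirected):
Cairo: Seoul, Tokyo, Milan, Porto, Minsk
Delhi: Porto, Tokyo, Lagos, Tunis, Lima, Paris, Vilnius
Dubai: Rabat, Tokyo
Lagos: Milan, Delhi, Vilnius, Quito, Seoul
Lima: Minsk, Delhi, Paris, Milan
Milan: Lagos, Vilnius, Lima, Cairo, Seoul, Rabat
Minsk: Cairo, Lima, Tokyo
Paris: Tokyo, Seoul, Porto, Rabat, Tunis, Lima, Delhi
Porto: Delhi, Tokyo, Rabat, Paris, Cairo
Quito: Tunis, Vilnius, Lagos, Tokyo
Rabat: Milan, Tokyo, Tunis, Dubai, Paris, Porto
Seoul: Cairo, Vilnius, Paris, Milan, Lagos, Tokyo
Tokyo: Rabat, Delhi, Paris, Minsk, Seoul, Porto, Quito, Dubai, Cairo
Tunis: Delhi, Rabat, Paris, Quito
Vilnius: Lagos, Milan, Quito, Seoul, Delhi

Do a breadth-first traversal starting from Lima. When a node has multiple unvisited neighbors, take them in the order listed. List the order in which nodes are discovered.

Visit Lima; enqueue Minsk, Delhi, Paris, Milan → queue [Minsk, Delhi, Paris, Milan]
Visit Minsk; enqueue Cairo, Tokyo → queue [Delhi, Paris, Milan, Cairo, Tokyo]
Visit Delhi; enqueue Porto, Lagos, Tunis, Vilnius → queue [Paris, Milan, Cairo, Tokyo, Porto, Lagos, Tunis, Vilnius]
Visit Paris; enqueue Seoul, Rabat → queue [Milan, Cairo, Tokyo, Porto, Lagos, Tunis, Vilnius, Seoul, Rabat]
Visit Milan → queue [Cairo, Tokyo, Porto, Lagos, Tunis, Vilnius, Seoul, Rabat]
Visit Cairo → queue [Tokyo, Porto, Lagos, Tunis, Vilnius, Seoul, Rabat]
Visit Tokyo; enqueue Quito, Dubai → queue [Porto, Lagos, Tunis, Vilnius, Seoul, Rabat, Quito, Dubai]
Visit Porto → queue [Lagos, Tunis, Vilnius, Seoul, Rabat, Quito, Dubai]
Visit Lagos → queue [Tunis, Vilnius, Seoul, Rabat, Quito, Dubai]
Visit Tunis → queue [Vilnius, Seoul, Rabat, Quito, Dubai]
Visit Vilnius → queue [Seoul, Rabat, Quito, Dubai]
Visit Seoul → queue [Rabat, Quito, Dubai]
Visit Rabat → queue [Quito, Dubai]
Visit Quito → queue [Dubai]
Visit Dubai → queue []

Lima -> Minsk -> Delhi -> Paris -> Milan -> Cairo -> Tokyo -> Porto -> Lagos -> Tunis -> Vilnius -> Seoul -> Rabat -> Quito -> Dubai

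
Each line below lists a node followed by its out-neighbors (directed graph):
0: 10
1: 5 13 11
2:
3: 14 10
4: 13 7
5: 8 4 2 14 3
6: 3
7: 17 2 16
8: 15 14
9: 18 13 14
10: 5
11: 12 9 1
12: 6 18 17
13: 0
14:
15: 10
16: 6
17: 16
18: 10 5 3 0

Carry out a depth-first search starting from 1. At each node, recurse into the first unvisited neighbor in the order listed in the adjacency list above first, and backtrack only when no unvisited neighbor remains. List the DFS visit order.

1, 5, 8, 15, 10, 14, 4, 13, 0, 7, 17, 16, 6, 3, 2, 11, 12, 18, 9

Visit 1
1 → 5
5 → 8
8 → 15
15 → 10
8 → 14
5 → 4
4 → 13
13 → 0
4 → 7
7 → 17
17 → 16
16 → 6
6 → 3
7 → 2
1 → 11
11 → 12
12 → 18
11 → 9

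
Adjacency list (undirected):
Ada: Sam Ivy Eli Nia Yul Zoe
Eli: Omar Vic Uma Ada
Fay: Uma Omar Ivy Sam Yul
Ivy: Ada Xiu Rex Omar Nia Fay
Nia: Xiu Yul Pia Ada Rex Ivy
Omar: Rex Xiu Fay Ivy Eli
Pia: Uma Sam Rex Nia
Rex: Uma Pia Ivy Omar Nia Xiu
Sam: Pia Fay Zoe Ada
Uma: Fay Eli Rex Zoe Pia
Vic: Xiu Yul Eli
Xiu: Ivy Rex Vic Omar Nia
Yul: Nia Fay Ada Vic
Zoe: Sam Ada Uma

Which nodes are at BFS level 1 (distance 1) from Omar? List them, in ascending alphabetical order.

Eli, Fay, Ivy, Rex, Xiu

Level 0: Omar
Level 1: Eli, Fay, Ivy, Rex, Xiu
Level 2: Ada, Nia, Pia, Sam, Uma, Vic, Yul
Level 3: Zoe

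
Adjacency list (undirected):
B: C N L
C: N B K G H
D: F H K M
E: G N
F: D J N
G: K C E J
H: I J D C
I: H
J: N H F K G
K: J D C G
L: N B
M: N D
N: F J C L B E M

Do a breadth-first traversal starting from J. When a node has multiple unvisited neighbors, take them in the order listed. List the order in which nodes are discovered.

J, N, H, F, K, G, C, L, B, E, M, I, D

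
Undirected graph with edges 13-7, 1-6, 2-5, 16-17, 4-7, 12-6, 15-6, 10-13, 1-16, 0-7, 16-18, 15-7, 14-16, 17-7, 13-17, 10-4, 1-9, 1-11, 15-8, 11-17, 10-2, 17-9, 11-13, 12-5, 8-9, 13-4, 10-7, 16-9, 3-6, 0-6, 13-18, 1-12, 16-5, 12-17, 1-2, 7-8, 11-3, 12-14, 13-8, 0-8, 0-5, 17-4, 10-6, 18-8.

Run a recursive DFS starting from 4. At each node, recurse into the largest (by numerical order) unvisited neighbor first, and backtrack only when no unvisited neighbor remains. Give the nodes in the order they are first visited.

Visit 4
4 → 17
17 → 16
16 → 18
18 → 13
13 → 11
11 → 3
3 → 6
6 → 15
15 → 8
8 → 9
9 → 1
1 → 12
12 → 14
12 → 5
5 → 2
2 → 10
10 → 7
7 → 0

4 → 17 → 16 → 18 → 13 → 11 → 3 → 6 → 15 → 8 → 9 → 1 → 12 → 14 → 5 → 2 → 10 → 7 → 0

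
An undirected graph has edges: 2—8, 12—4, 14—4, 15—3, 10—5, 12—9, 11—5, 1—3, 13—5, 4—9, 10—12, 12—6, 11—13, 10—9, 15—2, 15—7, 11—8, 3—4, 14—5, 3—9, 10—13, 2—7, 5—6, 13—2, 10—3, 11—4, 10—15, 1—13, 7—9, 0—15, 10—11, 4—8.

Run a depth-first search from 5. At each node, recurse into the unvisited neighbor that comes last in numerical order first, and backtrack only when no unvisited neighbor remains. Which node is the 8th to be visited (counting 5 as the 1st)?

9

Visit 5
5 → 14
14 → 4
4 → 12
12 → 10
10 → 15
15 → 7
7 → 9
9 → 3
3 → 1
1 → 13
13 → 11
11 → 8
8 → 2
15 → 0
12 → 6

Visit order: 5, 14, 4, 12, 10, 15, 7, 9, 3, 1, 13, 11, 8, 2, 0, 6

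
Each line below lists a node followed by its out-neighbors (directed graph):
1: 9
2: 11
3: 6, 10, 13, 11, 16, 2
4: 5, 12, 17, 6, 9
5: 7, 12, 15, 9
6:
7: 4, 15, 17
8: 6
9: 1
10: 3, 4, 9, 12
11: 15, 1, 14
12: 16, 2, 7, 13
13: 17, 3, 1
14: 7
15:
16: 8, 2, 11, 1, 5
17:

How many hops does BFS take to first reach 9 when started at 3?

Level 0: 3
Level 1: 2, 6, 10, 11, 13, 16
Level 2: 1, 4, 5, 8, 9, 12, 14, 15, 17
Level 3: 7
9 first appears at level 2.

2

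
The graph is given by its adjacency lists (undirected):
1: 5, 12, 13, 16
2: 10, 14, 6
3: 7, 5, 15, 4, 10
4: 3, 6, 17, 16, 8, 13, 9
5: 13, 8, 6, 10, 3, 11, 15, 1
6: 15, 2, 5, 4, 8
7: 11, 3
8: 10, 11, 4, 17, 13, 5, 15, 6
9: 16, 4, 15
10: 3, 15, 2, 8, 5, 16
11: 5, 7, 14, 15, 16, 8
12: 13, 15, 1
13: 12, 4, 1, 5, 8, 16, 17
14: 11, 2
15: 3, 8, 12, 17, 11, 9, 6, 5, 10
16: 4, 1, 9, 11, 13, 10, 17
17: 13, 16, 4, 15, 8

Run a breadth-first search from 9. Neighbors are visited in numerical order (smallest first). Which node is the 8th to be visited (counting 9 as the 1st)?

13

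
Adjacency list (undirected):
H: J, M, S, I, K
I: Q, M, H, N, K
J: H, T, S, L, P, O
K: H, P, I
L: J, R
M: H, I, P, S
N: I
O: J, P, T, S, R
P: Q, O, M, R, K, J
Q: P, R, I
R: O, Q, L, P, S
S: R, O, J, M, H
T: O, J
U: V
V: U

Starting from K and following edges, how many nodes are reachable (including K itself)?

13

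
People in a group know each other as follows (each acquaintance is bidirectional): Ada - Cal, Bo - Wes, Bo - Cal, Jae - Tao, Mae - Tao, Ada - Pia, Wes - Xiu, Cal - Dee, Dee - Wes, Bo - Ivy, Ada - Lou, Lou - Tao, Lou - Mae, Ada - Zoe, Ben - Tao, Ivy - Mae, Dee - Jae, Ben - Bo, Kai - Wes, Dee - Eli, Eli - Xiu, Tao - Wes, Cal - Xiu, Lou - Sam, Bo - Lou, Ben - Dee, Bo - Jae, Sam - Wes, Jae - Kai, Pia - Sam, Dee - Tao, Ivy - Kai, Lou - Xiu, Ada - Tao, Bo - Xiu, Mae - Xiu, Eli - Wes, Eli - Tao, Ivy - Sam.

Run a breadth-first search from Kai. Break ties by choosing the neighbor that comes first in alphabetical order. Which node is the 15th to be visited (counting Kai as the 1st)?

Pia

Visit Kai; enqueue Ivy, Jae, Wes → queue [Ivy, Jae, Wes]
Visit Ivy; enqueue Bo, Mae, Sam → queue [Jae, Wes, Bo, Mae, Sam]
Visit Jae; enqueue Dee, Tao → queue [Wes, Bo, Mae, Sam, Dee, Tao]
Visit Wes; enqueue Eli, Xiu → queue [Bo, Mae, Sam, Dee, Tao, Eli, Xiu]
Visit Bo; enqueue Ben, Cal, Lou → queue [Mae, Sam, Dee, Tao, Eli, Xiu, Ben, Cal, Lou]
Visit Mae → queue [Sam, Dee, Tao, Eli, Xiu, Ben, Cal, Lou]
Visit Sam; enqueue Pia → queue [Dee, Tao, Eli, Xiu, Ben, Cal, Lou, Pia]
Visit Dee → queue [Tao, Eli, Xiu, Ben, Cal, Lou, Pia]
Visit Tao; enqueue Ada → queue [Eli, Xiu, Ben, Cal, Lou, Pia, Ada]
Visit Eli → queue [Xiu, Ben, Cal, Lou, Pia, Ada]
Visit Xiu → queue [Ben, Cal, Lou, Pia, Ada]
Visit Ben → queue [Cal, Lou, Pia, Ada]
Visit Cal → queue [Lou, Pia, Ada]
Visit Lou → queue [Pia, Ada]
Visit Pia → queue [Ada]
Visit Ada; enqueue Zoe → queue [Zoe]
Visit Zoe → queue []

Visit order: Kai, Ivy, Jae, Wes, Bo, Mae, Sam, Dee, Tao, Eli, Xiu, Ben, Cal, Lou, Pia, Ada, Zoe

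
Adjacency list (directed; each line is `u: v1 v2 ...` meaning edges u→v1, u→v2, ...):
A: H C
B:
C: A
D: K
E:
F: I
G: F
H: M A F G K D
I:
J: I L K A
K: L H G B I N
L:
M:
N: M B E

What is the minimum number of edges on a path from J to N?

Level 0: J
Level 1: A, I, K, L
Level 2: B, C, G, H, N
Level 3: D, E, F, M
N first appears at level 2.

2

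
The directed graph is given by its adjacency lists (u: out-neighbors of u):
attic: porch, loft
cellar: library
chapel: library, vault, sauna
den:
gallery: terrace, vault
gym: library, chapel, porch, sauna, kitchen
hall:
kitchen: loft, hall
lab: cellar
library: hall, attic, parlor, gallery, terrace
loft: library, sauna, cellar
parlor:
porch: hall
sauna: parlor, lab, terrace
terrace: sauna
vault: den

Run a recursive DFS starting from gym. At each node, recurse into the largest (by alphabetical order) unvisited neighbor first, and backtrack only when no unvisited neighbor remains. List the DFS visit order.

Visit gym
gym → sauna
sauna → terrace
sauna → parlor
sauna → lab
lab → cellar
cellar → library
library → hall
library → gallery
gallery → vault
vault → den
library → attic
attic → porch
attic → loft
gym → kitchen
gym → chapel

gym -> sauna -> terrace -> parlor -> lab -> cellar -> library -> hall -> gallery -> vault -> den -> attic -> porch -> loft -> kitchen -> chapel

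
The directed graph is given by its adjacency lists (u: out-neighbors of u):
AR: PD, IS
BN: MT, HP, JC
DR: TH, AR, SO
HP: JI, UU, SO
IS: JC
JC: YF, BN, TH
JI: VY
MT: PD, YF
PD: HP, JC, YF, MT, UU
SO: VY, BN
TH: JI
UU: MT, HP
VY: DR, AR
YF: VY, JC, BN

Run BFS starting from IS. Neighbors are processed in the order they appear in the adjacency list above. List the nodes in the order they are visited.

Visit IS; enqueue JC → queue [JC]
Visit JC; enqueue YF, BN, TH → queue [YF, BN, TH]
Visit YF; enqueue VY → queue [BN, TH, VY]
Visit BN; enqueue MT, HP → queue [TH, VY, MT, HP]
Visit TH; enqueue JI → queue [VY, MT, HP, JI]
Visit VY; enqueue DR, AR → queue [MT, HP, JI, DR, AR]
Visit MT; enqueue PD → queue [HP, JI, DR, AR, PD]
Visit HP; enqueue UU, SO → queue [JI, DR, AR, PD, UU, SO]
Visit JI → queue [DR, AR, PD, UU, SO]
Visit DR → queue [AR, PD, UU, SO]
Visit AR → queue [PD, UU, SO]
Visit PD → queue [UU, SO]
Visit UU → queue [SO]
Visit SO → queue []

IS -> JC -> YF -> BN -> TH -> VY -> MT -> HP -> JI -> DR -> AR -> PD -> UU -> SO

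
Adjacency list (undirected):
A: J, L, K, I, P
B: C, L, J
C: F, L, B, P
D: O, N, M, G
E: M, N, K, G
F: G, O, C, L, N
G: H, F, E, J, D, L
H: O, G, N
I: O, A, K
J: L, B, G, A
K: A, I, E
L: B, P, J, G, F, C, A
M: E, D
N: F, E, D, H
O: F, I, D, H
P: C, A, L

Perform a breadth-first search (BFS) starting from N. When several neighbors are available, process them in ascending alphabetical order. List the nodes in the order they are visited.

N → D → E → F → H → G → M → O → K → C → L → J → I → A → B → P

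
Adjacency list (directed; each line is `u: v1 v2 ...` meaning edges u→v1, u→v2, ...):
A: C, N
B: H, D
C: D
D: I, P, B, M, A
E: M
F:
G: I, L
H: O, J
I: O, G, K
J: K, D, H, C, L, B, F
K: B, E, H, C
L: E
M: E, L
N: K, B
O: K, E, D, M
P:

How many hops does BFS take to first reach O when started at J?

Level 0: J
Level 1: B, C, D, F, H, K, L
Level 2: A, E, I, M, O, P
Level 3: G, N
O first appears at level 2.

2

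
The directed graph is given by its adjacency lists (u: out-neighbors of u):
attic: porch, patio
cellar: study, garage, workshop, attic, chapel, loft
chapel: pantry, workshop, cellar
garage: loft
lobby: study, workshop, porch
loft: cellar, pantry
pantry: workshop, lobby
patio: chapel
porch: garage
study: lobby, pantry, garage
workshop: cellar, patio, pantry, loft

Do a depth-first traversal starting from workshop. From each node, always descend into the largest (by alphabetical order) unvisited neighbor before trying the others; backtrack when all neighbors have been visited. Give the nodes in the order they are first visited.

workshop → patio → chapel → pantry → lobby → study → garage → loft → cellar → attic → porch

Visit workshop
workshop → patio
patio → chapel
chapel → pantry
pantry → lobby
lobby → study
study → garage
garage → loft
loft → cellar
cellar → attic
attic → porch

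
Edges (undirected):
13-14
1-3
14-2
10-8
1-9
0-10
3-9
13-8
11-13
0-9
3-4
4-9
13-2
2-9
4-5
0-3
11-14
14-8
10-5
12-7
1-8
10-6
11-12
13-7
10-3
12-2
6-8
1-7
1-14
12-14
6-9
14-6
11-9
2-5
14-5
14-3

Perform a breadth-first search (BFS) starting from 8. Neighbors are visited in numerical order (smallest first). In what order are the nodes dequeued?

8 → 1 → 6 → 10 → 13 → 14 → 3 → 7 → 9 → 0 → 5 → 2 → 11 → 12 → 4

Visit 8; enqueue 1, 6, 10, 13, 14 → queue [1, 6, 10, 13, 14]
Visit 1; enqueue 3, 7, 9 → queue [6, 10, 13, 14, 3, 7, 9]
Visit 6 → queue [10, 13, 14, 3, 7, 9]
Visit 10; enqueue 0, 5 → queue [13, 14, 3, 7, 9, 0, 5]
Visit 13; enqueue 2, 11 → queue [14, 3, 7, 9, 0, 5, 2, 11]
Visit 14; enqueue 12 → queue [3, 7, 9, 0, 5, 2, 11, 12]
Visit 3; enqueue 4 → queue [7, 9, 0, 5, 2, 11, 12, 4]
Visit 7 → queue [9, 0, 5, 2, 11, 12, 4]
Visit 9 → queue [0, 5, 2, 11, 12, 4]
Visit 0 → queue [5, 2, 11, 12, 4]
Visit 5 → queue [2, 11, 12, 4]
Visit 2 → queue [11, 12, 4]
Visit 11 → queue [12, 4]
Visit 12 → queue [4]
Visit 4 → queue []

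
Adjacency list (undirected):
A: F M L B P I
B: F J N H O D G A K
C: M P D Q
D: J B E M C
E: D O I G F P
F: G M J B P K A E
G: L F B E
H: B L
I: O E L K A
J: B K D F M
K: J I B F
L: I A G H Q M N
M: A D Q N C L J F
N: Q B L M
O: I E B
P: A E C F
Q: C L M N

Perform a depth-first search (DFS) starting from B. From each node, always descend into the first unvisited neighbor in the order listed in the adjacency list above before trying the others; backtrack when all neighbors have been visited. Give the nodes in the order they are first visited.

B -> F -> G -> L -> I -> O -> E -> D -> J -> K -> M -> A -> P -> C -> Q -> N -> H

Visit B
B → F
F → G
G → L
L → I
I → O
O → E
E → D
D → J
J → K
J → M
M → A
A → P
P → C
C → Q
Q → N
L → H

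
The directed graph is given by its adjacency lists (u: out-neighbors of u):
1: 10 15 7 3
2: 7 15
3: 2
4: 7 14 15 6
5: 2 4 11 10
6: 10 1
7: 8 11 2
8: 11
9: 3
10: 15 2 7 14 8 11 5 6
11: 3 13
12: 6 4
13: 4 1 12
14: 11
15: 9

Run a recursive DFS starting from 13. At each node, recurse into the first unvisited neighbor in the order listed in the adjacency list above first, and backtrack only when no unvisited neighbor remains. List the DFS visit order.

13 4 7 8 11 3 2 15 9 14 6 10 5 1 12

Visit 13
13 → 4
4 → 7
7 → 8
8 → 11
11 → 3
3 → 2
2 → 15
15 → 9
4 → 14
4 → 6
6 → 10
10 → 5
6 → 1
13 → 12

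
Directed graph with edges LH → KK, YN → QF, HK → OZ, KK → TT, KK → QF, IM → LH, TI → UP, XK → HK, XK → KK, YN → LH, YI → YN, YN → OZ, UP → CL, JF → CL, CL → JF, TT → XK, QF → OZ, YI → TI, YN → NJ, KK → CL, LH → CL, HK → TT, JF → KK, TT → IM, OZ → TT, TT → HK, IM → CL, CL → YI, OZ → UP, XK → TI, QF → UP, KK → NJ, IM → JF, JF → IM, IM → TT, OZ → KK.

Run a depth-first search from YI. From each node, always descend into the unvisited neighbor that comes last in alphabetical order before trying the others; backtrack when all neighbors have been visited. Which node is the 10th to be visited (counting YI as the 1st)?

Visit YI
YI → YN
YN → QF
QF → UP
UP → CL
CL → JF
JF → KK
KK → TT
TT → XK
XK → TI
XK → HK
HK → OZ
TT → IM
IM → LH
KK → NJ

Visit order: YI, YN, QF, UP, CL, JF, KK, TT, XK, TI, HK, OZ, IM, LH, NJ

TI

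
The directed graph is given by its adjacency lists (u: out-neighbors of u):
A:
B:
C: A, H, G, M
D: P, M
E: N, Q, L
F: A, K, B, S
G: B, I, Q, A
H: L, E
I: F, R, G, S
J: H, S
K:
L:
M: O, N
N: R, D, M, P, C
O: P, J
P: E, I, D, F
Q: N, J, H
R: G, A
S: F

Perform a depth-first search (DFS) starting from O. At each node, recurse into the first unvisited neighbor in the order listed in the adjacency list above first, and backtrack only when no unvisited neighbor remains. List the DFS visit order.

O P E N R G B I F A K S Q J H L D M C

Visit O
O → P
P → E
E → N
N → R
R → G
G → B
G → I
I → F
F → A
F → K
F → S
G → Q
Q → J
J → H
H → L
N → D
D → M
N → C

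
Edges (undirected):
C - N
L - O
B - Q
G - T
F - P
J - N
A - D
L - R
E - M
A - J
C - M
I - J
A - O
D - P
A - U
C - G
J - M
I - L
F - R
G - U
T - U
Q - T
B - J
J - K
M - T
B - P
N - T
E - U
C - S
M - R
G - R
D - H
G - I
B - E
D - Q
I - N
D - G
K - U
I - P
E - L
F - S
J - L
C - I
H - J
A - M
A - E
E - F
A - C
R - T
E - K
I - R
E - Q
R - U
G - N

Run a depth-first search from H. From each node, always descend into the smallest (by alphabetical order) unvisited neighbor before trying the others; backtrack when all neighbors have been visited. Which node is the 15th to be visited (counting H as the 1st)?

Visit H
H → D
D → A
A → C
C → G
G → I
I → J
J → B
B → E
E → F
F → P
F → R
R → L
L → O
R → M
M → T
T → N
T → Q
T → U
U → K
F → S

Visit order: H, D, A, C, G, I, J, B, E, F, P, R, L, O, M, T, N, Q, U, K, S

M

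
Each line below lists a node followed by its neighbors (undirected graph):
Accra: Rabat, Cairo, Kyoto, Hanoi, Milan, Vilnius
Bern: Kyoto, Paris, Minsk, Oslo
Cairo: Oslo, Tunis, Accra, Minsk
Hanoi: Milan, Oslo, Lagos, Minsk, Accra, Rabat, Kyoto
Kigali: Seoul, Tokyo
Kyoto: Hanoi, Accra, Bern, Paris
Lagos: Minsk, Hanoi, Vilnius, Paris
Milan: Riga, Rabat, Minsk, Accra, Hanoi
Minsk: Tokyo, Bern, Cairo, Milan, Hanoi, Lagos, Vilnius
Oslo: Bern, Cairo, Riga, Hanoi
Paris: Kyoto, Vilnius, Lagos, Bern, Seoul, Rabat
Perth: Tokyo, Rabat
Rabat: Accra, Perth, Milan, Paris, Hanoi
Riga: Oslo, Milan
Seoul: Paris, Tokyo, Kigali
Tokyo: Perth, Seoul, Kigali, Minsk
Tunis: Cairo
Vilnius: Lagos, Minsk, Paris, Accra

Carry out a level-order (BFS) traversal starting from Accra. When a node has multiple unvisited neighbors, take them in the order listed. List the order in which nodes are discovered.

Visit Accra; enqueue Rabat, Cairo, Kyoto, Hanoi, Milan, Vilnius → queue [Rabat, Cairo, Kyoto, Hanoi, Milan, Vilnius]
Visit Rabat; enqueue Perth, Paris → queue [Cairo, Kyoto, Hanoi, Milan, Vilnius, Perth, Paris]
Visit Cairo; enqueue Oslo, Tunis, Minsk → queue [Kyoto, Hanoi, Milan, Vilnius, Perth, Paris, Oslo, Tunis, Minsk]
Visit Kyoto; enqueue Bern → queue [Hanoi, Milan, Vilnius, Perth, Paris, Oslo, Tunis, Minsk, Bern]
Visit Hanoi; enqueue Lagos → queue [Milan, Vilnius, Perth, Paris, Oslo, Tunis, Minsk, Bern, Lagos]
Visit Milan; enqueue Riga → queue [Vilnius, Perth, Paris, Oslo, Tunis, Minsk, Bern, Lagos, Riga]
Visit Vilnius → queue [Perth, Paris, Oslo, Tunis, Minsk, Bern, Lagos, Riga]
Visit Perth; enqueue Tokyo → queue [Paris, Oslo, Tunis, Minsk, Bern, Lagos, Riga, Tokyo]
Visit Paris; enqueue Seoul → queue [Oslo, Tunis, Minsk, Bern, Lagos, Riga, Tokyo, Seoul]
Visit Oslo → queue [Tunis, Minsk, Bern, Lagos, Riga, Tokyo, Seoul]
Visit Tunis → queue [Minsk, Bern, Lagos, Riga, Tokyo, Seoul]
Visit Minsk → queue [Bern, Lagos, Riga, Tokyo, Seoul]
Visit Bern → queue [Lagos, Riga, Tokyo, Seoul]
Visit Lagos → queue [Riga, Tokyo, Seoul]
Visit Riga → queue [Tokyo, Seoul]
Visit Tokyo; enqueue Kigali → queue [Seoul, Kigali]
Visit Seoul → queue [Kigali]
Visit Kigali → queue []

Accra Rabat Cairo Kyoto Hanoi Milan Vilnius Perth Paris Oslo Tunis Minsk Bern Lagos Riga Tokyo Seoul Kigali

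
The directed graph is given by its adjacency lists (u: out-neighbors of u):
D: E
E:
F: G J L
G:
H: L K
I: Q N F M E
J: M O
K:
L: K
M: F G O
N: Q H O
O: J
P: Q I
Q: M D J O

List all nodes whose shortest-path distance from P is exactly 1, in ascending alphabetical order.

I, Q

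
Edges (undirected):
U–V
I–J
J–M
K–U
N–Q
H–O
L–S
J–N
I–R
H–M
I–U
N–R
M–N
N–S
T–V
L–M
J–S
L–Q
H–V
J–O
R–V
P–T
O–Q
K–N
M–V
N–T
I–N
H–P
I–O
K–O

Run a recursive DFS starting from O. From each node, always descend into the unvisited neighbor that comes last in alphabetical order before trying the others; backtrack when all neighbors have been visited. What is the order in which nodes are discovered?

Visit O
O → Q
Q → N
N → T
T → V
V → U
U → K
U → I
I → R
I → J
J → S
S → L
L → M
M → H
H → P

O → Q → N → T → V → U → K → I → R → J → S → L → M → H → P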